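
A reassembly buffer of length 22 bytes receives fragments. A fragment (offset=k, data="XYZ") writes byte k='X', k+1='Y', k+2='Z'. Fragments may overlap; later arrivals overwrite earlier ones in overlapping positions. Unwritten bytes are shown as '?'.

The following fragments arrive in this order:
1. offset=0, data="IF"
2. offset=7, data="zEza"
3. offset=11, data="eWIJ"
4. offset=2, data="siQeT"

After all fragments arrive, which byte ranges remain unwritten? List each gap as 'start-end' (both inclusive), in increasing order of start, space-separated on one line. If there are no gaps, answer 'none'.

Fragment 1: offset=0 len=2
Fragment 2: offset=7 len=4
Fragment 3: offset=11 len=4
Fragment 4: offset=2 len=5
Gaps: 15-21

Answer: 15-21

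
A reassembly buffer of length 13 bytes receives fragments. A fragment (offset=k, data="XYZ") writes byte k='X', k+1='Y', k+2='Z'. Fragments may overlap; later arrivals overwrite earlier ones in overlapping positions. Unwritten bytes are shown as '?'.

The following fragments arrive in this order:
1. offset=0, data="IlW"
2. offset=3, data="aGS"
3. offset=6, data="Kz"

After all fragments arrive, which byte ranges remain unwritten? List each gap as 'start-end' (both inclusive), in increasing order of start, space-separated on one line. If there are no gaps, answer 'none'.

Fragment 1: offset=0 len=3
Fragment 2: offset=3 len=3
Fragment 3: offset=6 len=2
Gaps: 8-12

Answer: 8-12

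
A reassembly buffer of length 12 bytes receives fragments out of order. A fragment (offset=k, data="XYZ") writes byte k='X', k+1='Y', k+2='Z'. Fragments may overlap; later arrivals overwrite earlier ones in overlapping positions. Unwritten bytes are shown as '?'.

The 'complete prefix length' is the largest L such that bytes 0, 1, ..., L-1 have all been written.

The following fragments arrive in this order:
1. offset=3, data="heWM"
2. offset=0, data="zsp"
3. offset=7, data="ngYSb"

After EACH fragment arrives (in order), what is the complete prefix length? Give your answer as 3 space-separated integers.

Answer: 0 7 12

Derivation:
Fragment 1: offset=3 data="heWM" -> buffer=???heWM????? -> prefix_len=0
Fragment 2: offset=0 data="zsp" -> buffer=zspheWM????? -> prefix_len=7
Fragment 3: offset=7 data="ngYSb" -> buffer=zspheWMngYSb -> prefix_len=12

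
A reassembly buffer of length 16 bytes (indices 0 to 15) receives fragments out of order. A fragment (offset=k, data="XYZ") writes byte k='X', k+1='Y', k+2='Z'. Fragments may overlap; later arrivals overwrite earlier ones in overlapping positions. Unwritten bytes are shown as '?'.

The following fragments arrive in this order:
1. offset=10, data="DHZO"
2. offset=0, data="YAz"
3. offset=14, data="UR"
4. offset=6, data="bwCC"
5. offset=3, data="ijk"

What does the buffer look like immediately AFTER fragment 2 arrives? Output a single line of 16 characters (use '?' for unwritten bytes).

Answer: YAz???????DHZO??

Derivation:
Fragment 1: offset=10 data="DHZO" -> buffer=??????????DHZO??
Fragment 2: offset=0 data="YAz" -> buffer=YAz???????DHZO??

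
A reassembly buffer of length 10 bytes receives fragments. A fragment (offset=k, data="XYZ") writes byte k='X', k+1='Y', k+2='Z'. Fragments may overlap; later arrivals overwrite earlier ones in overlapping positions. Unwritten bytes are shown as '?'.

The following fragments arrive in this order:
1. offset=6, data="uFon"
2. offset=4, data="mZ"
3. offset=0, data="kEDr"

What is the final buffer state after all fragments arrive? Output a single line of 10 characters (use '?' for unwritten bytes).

Fragment 1: offset=6 data="uFon" -> buffer=??????uFon
Fragment 2: offset=4 data="mZ" -> buffer=????mZuFon
Fragment 3: offset=0 data="kEDr" -> buffer=kEDrmZuFon

Answer: kEDrmZuFon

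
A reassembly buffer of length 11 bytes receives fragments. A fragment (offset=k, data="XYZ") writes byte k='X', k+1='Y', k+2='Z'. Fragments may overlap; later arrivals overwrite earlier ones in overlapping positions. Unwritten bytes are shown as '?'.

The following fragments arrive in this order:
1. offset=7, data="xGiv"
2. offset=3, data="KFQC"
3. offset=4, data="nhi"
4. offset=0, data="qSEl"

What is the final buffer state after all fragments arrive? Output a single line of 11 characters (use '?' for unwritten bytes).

Answer: qSElnhixGiv

Derivation:
Fragment 1: offset=7 data="xGiv" -> buffer=???????xGiv
Fragment 2: offset=3 data="KFQC" -> buffer=???KFQCxGiv
Fragment 3: offset=4 data="nhi" -> buffer=???KnhixGiv
Fragment 4: offset=0 data="qSEl" -> buffer=qSElnhixGiv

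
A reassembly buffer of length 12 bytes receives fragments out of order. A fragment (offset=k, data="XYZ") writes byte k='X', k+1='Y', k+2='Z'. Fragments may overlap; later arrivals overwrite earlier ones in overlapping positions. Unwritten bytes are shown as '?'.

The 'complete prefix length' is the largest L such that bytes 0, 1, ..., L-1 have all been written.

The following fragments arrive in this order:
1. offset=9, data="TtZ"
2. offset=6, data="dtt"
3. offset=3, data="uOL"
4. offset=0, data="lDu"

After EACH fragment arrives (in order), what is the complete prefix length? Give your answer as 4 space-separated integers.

Answer: 0 0 0 12

Derivation:
Fragment 1: offset=9 data="TtZ" -> buffer=?????????TtZ -> prefix_len=0
Fragment 2: offset=6 data="dtt" -> buffer=??????dttTtZ -> prefix_len=0
Fragment 3: offset=3 data="uOL" -> buffer=???uOLdttTtZ -> prefix_len=0
Fragment 4: offset=0 data="lDu" -> buffer=lDuuOLdttTtZ -> prefix_len=12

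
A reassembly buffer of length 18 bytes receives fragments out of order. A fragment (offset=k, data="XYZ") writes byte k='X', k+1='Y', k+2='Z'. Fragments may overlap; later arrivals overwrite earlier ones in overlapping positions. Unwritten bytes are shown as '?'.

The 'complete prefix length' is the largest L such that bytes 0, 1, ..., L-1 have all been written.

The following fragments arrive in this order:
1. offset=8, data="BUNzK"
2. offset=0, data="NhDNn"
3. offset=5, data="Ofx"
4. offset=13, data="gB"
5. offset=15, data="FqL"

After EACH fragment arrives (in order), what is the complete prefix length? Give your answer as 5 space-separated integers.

Fragment 1: offset=8 data="BUNzK" -> buffer=????????BUNzK????? -> prefix_len=0
Fragment 2: offset=0 data="NhDNn" -> buffer=NhDNn???BUNzK????? -> prefix_len=5
Fragment 3: offset=5 data="Ofx" -> buffer=NhDNnOfxBUNzK????? -> prefix_len=13
Fragment 4: offset=13 data="gB" -> buffer=NhDNnOfxBUNzKgB??? -> prefix_len=15
Fragment 5: offset=15 data="FqL" -> buffer=NhDNnOfxBUNzKgBFqL -> prefix_len=18

Answer: 0 5 13 15 18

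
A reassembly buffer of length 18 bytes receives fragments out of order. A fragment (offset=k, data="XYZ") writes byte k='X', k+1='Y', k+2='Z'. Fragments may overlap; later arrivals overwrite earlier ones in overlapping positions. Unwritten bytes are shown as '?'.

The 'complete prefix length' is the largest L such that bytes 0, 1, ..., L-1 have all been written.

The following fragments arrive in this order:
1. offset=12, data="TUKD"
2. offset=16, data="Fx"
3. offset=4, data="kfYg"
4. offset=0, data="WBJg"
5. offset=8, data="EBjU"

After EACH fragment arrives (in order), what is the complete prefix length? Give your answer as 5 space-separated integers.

Fragment 1: offset=12 data="TUKD" -> buffer=????????????TUKD?? -> prefix_len=0
Fragment 2: offset=16 data="Fx" -> buffer=????????????TUKDFx -> prefix_len=0
Fragment 3: offset=4 data="kfYg" -> buffer=????kfYg????TUKDFx -> prefix_len=0
Fragment 4: offset=0 data="WBJg" -> buffer=WBJgkfYg????TUKDFx -> prefix_len=8
Fragment 5: offset=8 data="EBjU" -> buffer=WBJgkfYgEBjUTUKDFx -> prefix_len=18

Answer: 0 0 0 8 18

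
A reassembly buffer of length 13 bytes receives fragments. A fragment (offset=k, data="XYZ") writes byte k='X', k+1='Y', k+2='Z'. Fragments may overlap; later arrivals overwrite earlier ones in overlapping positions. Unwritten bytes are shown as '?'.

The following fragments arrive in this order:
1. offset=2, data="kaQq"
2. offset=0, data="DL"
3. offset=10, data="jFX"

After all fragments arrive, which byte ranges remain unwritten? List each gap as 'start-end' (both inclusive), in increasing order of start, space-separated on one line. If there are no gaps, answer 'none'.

Fragment 1: offset=2 len=4
Fragment 2: offset=0 len=2
Fragment 3: offset=10 len=3
Gaps: 6-9

Answer: 6-9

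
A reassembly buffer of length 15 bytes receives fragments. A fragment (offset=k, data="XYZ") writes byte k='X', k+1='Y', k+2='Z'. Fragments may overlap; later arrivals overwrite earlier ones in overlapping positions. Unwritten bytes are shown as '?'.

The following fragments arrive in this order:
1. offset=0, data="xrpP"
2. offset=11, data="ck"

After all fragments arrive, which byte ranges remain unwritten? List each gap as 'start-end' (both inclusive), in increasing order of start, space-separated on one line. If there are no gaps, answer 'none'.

Fragment 1: offset=0 len=4
Fragment 2: offset=11 len=2
Gaps: 4-10 13-14

Answer: 4-10 13-14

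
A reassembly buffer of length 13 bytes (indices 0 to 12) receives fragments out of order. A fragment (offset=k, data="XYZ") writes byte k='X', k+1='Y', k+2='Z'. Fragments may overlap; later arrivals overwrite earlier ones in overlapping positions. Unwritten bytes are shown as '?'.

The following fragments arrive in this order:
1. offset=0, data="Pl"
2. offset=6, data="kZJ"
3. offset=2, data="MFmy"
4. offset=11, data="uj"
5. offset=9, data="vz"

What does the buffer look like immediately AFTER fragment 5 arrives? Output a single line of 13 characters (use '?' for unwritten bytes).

Fragment 1: offset=0 data="Pl" -> buffer=Pl???????????
Fragment 2: offset=6 data="kZJ" -> buffer=Pl????kZJ????
Fragment 3: offset=2 data="MFmy" -> buffer=PlMFmykZJ????
Fragment 4: offset=11 data="uj" -> buffer=PlMFmykZJ??uj
Fragment 5: offset=9 data="vz" -> buffer=PlMFmykZJvzuj

Answer: PlMFmykZJvzuj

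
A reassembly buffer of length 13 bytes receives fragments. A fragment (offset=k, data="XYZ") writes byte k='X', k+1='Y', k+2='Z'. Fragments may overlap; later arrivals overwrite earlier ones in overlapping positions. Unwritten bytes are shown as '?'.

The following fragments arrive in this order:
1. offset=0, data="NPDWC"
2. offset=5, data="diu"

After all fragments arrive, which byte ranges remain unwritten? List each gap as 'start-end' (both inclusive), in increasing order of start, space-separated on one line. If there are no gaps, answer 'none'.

Fragment 1: offset=0 len=5
Fragment 2: offset=5 len=3
Gaps: 8-12

Answer: 8-12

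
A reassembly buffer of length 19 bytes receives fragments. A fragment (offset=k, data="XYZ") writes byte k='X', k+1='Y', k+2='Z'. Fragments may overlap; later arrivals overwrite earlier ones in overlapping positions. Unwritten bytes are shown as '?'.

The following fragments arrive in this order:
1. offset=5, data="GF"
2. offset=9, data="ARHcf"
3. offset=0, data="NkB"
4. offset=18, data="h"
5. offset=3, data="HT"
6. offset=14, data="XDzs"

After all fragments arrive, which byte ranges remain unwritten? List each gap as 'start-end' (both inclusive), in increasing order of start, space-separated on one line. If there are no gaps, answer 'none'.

Fragment 1: offset=5 len=2
Fragment 2: offset=9 len=5
Fragment 3: offset=0 len=3
Fragment 4: offset=18 len=1
Fragment 5: offset=3 len=2
Fragment 6: offset=14 len=4
Gaps: 7-8

Answer: 7-8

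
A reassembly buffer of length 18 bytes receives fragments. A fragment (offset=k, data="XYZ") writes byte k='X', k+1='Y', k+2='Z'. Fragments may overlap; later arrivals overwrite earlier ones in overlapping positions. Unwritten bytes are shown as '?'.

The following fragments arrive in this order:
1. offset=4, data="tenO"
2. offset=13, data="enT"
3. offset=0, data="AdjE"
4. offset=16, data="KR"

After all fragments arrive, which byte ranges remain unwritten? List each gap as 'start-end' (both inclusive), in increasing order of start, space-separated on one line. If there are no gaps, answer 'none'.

Fragment 1: offset=4 len=4
Fragment 2: offset=13 len=3
Fragment 3: offset=0 len=4
Fragment 4: offset=16 len=2
Gaps: 8-12

Answer: 8-12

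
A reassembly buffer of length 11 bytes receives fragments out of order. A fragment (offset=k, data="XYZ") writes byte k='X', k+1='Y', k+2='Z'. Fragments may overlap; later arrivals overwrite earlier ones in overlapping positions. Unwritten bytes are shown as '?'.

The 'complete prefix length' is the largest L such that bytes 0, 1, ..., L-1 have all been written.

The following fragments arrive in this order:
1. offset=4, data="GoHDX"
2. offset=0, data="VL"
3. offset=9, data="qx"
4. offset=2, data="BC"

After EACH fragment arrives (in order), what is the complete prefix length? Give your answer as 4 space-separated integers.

Fragment 1: offset=4 data="GoHDX" -> buffer=????GoHDX?? -> prefix_len=0
Fragment 2: offset=0 data="VL" -> buffer=VL??GoHDX?? -> prefix_len=2
Fragment 3: offset=9 data="qx" -> buffer=VL??GoHDXqx -> prefix_len=2
Fragment 4: offset=2 data="BC" -> buffer=VLBCGoHDXqx -> prefix_len=11

Answer: 0 2 2 11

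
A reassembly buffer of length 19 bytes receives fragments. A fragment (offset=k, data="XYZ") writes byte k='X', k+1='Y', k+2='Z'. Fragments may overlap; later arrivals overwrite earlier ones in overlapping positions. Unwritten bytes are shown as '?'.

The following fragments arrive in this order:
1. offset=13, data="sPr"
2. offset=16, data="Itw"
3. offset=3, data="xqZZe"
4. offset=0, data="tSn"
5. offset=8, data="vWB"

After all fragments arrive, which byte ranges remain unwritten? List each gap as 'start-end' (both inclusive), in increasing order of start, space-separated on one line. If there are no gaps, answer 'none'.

Fragment 1: offset=13 len=3
Fragment 2: offset=16 len=3
Fragment 3: offset=3 len=5
Fragment 4: offset=0 len=3
Fragment 5: offset=8 len=3
Gaps: 11-12

Answer: 11-12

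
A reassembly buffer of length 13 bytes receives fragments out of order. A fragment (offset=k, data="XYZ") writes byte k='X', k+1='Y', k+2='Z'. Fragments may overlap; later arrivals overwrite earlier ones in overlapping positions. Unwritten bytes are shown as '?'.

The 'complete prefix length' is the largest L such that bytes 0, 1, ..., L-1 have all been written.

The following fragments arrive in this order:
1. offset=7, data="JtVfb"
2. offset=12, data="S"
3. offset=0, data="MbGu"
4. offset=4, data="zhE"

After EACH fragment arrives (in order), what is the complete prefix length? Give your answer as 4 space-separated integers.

Fragment 1: offset=7 data="JtVfb" -> buffer=???????JtVfb? -> prefix_len=0
Fragment 2: offset=12 data="S" -> buffer=???????JtVfbS -> prefix_len=0
Fragment 3: offset=0 data="MbGu" -> buffer=MbGu???JtVfbS -> prefix_len=4
Fragment 4: offset=4 data="zhE" -> buffer=MbGuzhEJtVfbS -> prefix_len=13

Answer: 0 0 4 13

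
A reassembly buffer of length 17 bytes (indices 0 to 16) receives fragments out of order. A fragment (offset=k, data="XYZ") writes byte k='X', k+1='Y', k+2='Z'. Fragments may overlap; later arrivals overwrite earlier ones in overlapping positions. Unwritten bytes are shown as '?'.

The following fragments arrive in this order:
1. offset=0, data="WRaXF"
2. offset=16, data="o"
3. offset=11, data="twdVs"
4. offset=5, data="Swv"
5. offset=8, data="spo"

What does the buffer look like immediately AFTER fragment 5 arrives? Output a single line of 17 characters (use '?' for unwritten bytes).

Answer: WRaXFSwvspotwdVso

Derivation:
Fragment 1: offset=0 data="WRaXF" -> buffer=WRaXF????????????
Fragment 2: offset=16 data="o" -> buffer=WRaXF???????????o
Fragment 3: offset=11 data="twdVs" -> buffer=WRaXF??????twdVso
Fragment 4: offset=5 data="Swv" -> buffer=WRaXFSwv???twdVso
Fragment 5: offset=8 data="spo" -> buffer=WRaXFSwvspotwdVso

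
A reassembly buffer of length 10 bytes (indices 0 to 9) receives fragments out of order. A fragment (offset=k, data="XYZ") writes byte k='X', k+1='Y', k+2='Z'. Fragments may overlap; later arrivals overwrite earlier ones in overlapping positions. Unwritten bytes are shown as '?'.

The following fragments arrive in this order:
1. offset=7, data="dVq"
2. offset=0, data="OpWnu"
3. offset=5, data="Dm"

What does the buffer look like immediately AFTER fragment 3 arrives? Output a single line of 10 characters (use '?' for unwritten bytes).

Fragment 1: offset=7 data="dVq" -> buffer=???????dVq
Fragment 2: offset=0 data="OpWnu" -> buffer=OpWnu??dVq
Fragment 3: offset=5 data="Dm" -> buffer=OpWnuDmdVq

Answer: OpWnuDmdVq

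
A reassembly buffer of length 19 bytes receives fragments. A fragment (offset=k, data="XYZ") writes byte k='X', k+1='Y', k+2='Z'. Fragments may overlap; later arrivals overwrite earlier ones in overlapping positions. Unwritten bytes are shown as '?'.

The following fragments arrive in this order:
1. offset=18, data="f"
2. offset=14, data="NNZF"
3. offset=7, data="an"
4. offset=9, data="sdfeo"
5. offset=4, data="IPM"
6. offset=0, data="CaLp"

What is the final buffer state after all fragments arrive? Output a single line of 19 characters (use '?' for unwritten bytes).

Fragment 1: offset=18 data="f" -> buffer=??????????????????f
Fragment 2: offset=14 data="NNZF" -> buffer=??????????????NNZFf
Fragment 3: offset=7 data="an" -> buffer=???????an?????NNZFf
Fragment 4: offset=9 data="sdfeo" -> buffer=???????ansdfeoNNZFf
Fragment 5: offset=4 data="IPM" -> buffer=????IPMansdfeoNNZFf
Fragment 6: offset=0 data="CaLp" -> buffer=CaLpIPMansdfeoNNZFf

Answer: CaLpIPMansdfeoNNZFf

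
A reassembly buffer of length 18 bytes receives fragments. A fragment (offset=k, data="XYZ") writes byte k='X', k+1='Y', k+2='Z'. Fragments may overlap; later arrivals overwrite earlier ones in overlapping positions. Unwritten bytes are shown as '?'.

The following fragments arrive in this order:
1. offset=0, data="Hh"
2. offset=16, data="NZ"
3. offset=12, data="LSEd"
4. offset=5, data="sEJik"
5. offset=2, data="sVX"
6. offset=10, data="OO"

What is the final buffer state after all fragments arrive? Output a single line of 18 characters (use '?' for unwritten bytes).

Answer: HhsVXsEJikOOLSEdNZ

Derivation:
Fragment 1: offset=0 data="Hh" -> buffer=Hh????????????????
Fragment 2: offset=16 data="NZ" -> buffer=Hh??????????????NZ
Fragment 3: offset=12 data="LSEd" -> buffer=Hh??????????LSEdNZ
Fragment 4: offset=5 data="sEJik" -> buffer=Hh???sEJik??LSEdNZ
Fragment 5: offset=2 data="sVX" -> buffer=HhsVXsEJik??LSEdNZ
Fragment 6: offset=10 data="OO" -> buffer=HhsVXsEJikOOLSEdNZ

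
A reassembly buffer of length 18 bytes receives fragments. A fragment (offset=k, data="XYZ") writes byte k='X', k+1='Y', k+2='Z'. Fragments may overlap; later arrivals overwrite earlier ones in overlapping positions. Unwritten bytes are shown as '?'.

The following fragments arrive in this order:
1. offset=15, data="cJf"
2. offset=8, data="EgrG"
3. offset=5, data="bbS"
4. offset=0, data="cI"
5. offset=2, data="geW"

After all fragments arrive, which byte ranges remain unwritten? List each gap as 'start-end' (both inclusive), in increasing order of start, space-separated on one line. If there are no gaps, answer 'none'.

Fragment 1: offset=15 len=3
Fragment 2: offset=8 len=4
Fragment 3: offset=5 len=3
Fragment 4: offset=0 len=2
Fragment 5: offset=2 len=3
Gaps: 12-14

Answer: 12-14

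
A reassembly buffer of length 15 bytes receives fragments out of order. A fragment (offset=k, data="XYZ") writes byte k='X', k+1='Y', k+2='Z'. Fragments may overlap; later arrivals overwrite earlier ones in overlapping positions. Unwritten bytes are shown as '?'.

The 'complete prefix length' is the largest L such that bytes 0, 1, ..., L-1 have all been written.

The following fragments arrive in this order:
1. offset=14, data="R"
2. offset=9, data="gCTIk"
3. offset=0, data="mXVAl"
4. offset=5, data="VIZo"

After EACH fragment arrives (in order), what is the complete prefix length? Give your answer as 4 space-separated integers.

Fragment 1: offset=14 data="R" -> buffer=??????????????R -> prefix_len=0
Fragment 2: offset=9 data="gCTIk" -> buffer=?????????gCTIkR -> prefix_len=0
Fragment 3: offset=0 data="mXVAl" -> buffer=mXVAl????gCTIkR -> prefix_len=5
Fragment 4: offset=5 data="VIZo" -> buffer=mXVAlVIZogCTIkR -> prefix_len=15

Answer: 0 0 5 15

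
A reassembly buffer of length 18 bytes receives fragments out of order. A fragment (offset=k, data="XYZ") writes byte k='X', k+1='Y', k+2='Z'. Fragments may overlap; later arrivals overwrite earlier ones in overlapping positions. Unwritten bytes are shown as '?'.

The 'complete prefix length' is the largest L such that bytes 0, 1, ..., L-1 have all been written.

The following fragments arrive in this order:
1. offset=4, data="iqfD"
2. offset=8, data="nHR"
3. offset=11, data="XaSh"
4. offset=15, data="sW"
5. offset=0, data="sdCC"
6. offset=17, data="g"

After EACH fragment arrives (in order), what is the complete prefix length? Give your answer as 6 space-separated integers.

Fragment 1: offset=4 data="iqfD" -> buffer=????iqfD?????????? -> prefix_len=0
Fragment 2: offset=8 data="nHR" -> buffer=????iqfDnHR??????? -> prefix_len=0
Fragment 3: offset=11 data="XaSh" -> buffer=????iqfDnHRXaSh??? -> prefix_len=0
Fragment 4: offset=15 data="sW" -> buffer=????iqfDnHRXaShsW? -> prefix_len=0
Fragment 5: offset=0 data="sdCC" -> buffer=sdCCiqfDnHRXaShsW? -> prefix_len=17
Fragment 6: offset=17 data="g" -> buffer=sdCCiqfDnHRXaShsWg -> prefix_len=18

Answer: 0 0 0 0 17 18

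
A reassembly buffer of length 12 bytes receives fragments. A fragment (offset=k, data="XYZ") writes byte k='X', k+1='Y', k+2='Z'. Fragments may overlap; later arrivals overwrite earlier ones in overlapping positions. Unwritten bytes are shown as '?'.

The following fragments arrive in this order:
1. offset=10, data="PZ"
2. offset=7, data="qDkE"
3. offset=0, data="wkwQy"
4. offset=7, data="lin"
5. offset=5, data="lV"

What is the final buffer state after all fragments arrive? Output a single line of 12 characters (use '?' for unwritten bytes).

Answer: wkwQylVlinEZ

Derivation:
Fragment 1: offset=10 data="PZ" -> buffer=??????????PZ
Fragment 2: offset=7 data="qDkE" -> buffer=???????qDkEZ
Fragment 3: offset=0 data="wkwQy" -> buffer=wkwQy??qDkEZ
Fragment 4: offset=7 data="lin" -> buffer=wkwQy??linEZ
Fragment 5: offset=5 data="lV" -> buffer=wkwQylVlinEZ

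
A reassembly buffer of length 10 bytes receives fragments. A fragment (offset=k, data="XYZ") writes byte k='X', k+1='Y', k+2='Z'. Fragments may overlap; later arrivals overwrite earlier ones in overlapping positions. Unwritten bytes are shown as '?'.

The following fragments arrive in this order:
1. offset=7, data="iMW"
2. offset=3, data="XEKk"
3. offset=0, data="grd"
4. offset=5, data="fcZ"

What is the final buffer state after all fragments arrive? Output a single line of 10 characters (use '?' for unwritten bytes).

Answer: grdXEfcZMW

Derivation:
Fragment 1: offset=7 data="iMW" -> buffer=???????iMW
Fragment 2: offset=3 data="XEKk" -> buffer=???XEKkiMW
Fragment 3: offset=0 data="grd" -> buffer=grdXEKkiMW
Fragment 4: offset=5 data="fcZ" -> buffer=grdXEfcZMW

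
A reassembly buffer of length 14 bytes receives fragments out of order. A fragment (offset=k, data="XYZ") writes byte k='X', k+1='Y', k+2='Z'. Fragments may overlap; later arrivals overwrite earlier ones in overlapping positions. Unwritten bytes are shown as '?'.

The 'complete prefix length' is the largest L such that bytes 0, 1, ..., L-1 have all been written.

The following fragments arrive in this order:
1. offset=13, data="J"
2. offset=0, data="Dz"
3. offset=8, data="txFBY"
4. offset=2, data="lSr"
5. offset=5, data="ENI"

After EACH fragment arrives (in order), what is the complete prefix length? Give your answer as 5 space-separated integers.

Answer: 0 2 2 5 14

Derivation:
Fragment 1: offset=13 data="J" -> buffer=?????????????J -> prefix_len=0
Fragment 2: offset=0 data="Dz" -> buffer=Dz???????????J -> prefix_len=2
Fragment 3: offset=8 data="txFBY" -> buffer=Dz??????txFBYJ -> prefix_len=2
Fragment 4: offset=2 data="lSr" -> buffer=DzlSr???txFBYJ -> prefix_len=5
Fragment 5: offset=5 data="ENI" -> buffer=DzlSrENItxFBYJ -> prefix_len=14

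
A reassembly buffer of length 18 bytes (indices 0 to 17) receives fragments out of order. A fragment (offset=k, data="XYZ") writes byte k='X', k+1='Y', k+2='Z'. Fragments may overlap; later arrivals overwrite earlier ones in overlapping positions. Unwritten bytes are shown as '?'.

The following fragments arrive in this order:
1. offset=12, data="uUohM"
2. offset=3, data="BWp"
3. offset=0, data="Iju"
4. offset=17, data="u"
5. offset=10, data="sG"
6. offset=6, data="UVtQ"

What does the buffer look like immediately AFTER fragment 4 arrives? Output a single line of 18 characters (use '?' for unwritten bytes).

Answer: IjuBWp??????uUohMu

Derivation:
Fragment 1: offset=12 data="uUohM" -> buffer=????????????uUohM?
Fragment 2: offset=3 data="BWp" -> buffer=???BWp??????uUohM?
Fragment 3: offset=0 data="Iju" -> buffer=IjuBWp??????uUohM?
Fragment 4: offset=17 data="u" -> buffer=IjuBWp??????uUohMu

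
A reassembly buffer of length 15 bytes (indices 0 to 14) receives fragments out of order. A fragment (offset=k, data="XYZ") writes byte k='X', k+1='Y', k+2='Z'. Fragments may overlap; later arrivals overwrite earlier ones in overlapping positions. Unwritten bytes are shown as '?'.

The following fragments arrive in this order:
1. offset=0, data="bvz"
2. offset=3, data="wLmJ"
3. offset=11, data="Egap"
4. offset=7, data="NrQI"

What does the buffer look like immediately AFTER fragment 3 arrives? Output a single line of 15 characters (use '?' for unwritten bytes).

Answer: bvzwLmJ????Egap

Derivation:
Fragment 1: offset=0 data="bvz" -> buffer=bvz????????????
Fragment 2: offset=3 data="wLmJ" -> buffer=bvzwLmJ????????
Fragment 3: offset=11 data="Egap" -> buffer=bvzwLmJ????Egap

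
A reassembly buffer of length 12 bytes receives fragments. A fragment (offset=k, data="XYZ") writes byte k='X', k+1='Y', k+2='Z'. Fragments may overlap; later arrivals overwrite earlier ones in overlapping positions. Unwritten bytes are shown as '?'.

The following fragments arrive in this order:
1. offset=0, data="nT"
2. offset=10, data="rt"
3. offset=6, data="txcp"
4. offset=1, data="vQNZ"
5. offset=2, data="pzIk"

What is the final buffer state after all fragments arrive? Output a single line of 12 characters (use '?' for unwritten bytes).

Fragment 1: offset=0 data="nT" -> buffer=nT??????????
Fragment 2: offset=10 data="rt" -> buffer=nT????????rt
Fragment 3: offset=6 data="txcp" -> buffer=nT????txcprt
Fragment 4: offset=1 data="vQNZ" -> buffer=nvQNZ?txcprt
Fragment 5: offset=2 data="pzIk" -> buffer=nvpzIktxcprt

Answer: nvpzIktxcprt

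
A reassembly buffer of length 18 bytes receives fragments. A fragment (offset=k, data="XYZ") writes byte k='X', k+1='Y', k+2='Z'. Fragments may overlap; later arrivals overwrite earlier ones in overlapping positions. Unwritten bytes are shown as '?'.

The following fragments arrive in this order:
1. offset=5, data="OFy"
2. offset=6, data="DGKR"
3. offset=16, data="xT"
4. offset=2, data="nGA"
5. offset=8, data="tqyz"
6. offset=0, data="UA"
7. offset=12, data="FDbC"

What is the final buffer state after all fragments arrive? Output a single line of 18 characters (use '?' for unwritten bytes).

Answer: UAnGAODGtqyzFDbCxT

Derivation:
Fragment 1: offset=5 data="OFy" -> buffer=?????OFy??????????
Fragment 2: offset=6 data="DGKR" -> buffer=?????ODGKR????????
Fragment 3: offset=16 data="xT" -> buffer=?????ODGKR??????xT
Fragment 4: offset=2 data="nGA" -> buffer=??nGAODGKR??????xT
Fragment 5: offset=8 data="tqyz" -> buffer=??nGAODGtqyz????xT
Fragment 6: offset=0 data="UA" -> buffer=UAnGAODGtqyz????xT
Fragment 7: offset=12 data="FDbC" -> buffer=UAnGAODGtqyzFDbCxT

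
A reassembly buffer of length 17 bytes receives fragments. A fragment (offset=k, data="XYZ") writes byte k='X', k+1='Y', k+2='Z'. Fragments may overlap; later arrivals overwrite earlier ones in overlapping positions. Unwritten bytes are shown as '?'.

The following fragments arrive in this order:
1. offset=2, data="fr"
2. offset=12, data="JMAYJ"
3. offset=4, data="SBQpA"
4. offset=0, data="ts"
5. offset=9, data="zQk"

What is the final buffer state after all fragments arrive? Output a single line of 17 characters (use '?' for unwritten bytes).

Answer: tsfrSBQpAzQkJMAYJ

Derivation:
Fragment 1: offset=2 data="fr" -> buffer=??fr?????????????
Fragment 2: offset=12 data="JMAYJ" -> buffer=??fr????????JMAYJ
Fragment 3: offset=4 data="SBQpA" -> buffer=??frSBQpA???JMAYJ
Fragment 4: offset=0 data="ts" -> buffer=tsfrSBQpA???JMAYJ
Fragment 5: offset=9 data="zQk" -> buffer=tsfrSBQpAzQkJMAYJ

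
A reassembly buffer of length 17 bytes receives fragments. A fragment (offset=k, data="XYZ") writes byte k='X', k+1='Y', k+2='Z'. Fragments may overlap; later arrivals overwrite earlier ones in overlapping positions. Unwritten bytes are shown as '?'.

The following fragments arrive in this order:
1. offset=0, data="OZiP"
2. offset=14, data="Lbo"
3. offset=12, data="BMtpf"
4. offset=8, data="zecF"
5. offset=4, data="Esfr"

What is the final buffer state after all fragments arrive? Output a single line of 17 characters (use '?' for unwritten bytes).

Answer: OZiPEsfrzecFBMtpf

Derivation:
Fragment 1: offset=0 data="OZiP" -> buffer=OZiP?????????????
Fragment 2: offset=14 data="Lbo" -> buffer=OZiP??????????Lbo
Fragment 3: offset=12 data="BMtpf" -> buffer=OZiP????????BMtpf
Fragment 4: offset=8 data="zecF" -> buffer=OZiP????zecFBMtpf
Fragment 5: offset=4 data="Esfr" -> buffer=OZiPEsfrzecFBMtpf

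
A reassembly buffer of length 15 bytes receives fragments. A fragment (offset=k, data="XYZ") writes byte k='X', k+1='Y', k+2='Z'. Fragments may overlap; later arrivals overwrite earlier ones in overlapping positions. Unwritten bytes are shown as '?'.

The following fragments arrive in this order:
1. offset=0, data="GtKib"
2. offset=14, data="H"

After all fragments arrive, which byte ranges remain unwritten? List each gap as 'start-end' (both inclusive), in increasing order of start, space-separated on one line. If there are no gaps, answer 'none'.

Answer: 5-13

Derivation:
Fragment 1: offset=0 len=5
Fragment 2: offset=14 len=1
Gaps: 5-13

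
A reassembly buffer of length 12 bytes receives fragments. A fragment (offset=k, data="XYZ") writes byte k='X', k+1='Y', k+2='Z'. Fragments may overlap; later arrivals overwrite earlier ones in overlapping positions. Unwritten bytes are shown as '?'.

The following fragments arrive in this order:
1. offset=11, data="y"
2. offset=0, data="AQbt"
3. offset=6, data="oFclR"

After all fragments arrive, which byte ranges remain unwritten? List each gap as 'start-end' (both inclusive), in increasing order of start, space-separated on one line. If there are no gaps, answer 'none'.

Fragment 1: offset=11 len=1
Fragment 2: offset=0 len=4
Fragment 3: offset=6 len=5
Gaps: 4-5

Answer: 4-5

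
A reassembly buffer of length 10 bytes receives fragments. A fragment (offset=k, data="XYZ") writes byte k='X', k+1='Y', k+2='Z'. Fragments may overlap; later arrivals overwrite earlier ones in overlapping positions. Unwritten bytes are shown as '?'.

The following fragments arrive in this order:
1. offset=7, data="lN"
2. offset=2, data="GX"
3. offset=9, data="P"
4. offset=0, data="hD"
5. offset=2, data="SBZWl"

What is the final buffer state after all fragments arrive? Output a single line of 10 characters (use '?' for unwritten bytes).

Fragment 1: offset=7 data="lN" -> buffer=???????lN?
Fragment 2: offset=2 data="GX" -> buffer=??GX???lN?
Fragment 3: offset=9 data="P" -> buffer=??GX???lNP
Fragment 4: offset=0 data="hD" -> buffer=hDGX???lNP
Fragment 5: offset=2 data="SBZWl" -> buffer=hDSBZWllNP

Answer: hDSBZWllNP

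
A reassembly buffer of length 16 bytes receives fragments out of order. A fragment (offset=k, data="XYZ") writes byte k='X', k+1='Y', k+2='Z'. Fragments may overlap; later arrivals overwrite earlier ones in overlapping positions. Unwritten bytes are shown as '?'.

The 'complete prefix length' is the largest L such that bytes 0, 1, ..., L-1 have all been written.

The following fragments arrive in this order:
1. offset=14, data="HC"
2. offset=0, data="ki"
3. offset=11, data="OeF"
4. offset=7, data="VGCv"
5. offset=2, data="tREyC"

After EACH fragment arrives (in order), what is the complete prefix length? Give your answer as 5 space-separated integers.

Answer: 0 2 2 2 16

Derivation:
Fragment 1: offset=14 data="HC" -> buffer=??????????????HC -> prefix_len=0
Fragment 2: offset=0 data="ki" -> buffer=ki????????????HC -> prefix_len=2
Fragment 3: offset=11 data="OeF" -> buffer=ki?????????OeFHC -> prefix_len=2
Fragment 4: offset=7 data="VGCv" -> buffer=ki?????VGCvOeFHC -> prefix_len=2
Fragment 5: offset=2 data="tREyC" -> buffer=kitREyCVGCvOeFHC -> prefix_len=16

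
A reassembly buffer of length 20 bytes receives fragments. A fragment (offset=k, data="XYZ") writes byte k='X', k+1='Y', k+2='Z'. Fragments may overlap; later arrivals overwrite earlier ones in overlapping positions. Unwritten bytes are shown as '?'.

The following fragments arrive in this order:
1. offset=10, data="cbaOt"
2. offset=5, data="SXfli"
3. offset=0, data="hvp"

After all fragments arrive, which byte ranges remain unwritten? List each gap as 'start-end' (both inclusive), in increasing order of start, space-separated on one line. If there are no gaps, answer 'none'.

Fragment 1: offset=10 len=5
Fragment 2: offset=5 len=5
Fragment 3: offset=0 len=3
Gaps: 3-4 15-19

Answer: 3-4 15-19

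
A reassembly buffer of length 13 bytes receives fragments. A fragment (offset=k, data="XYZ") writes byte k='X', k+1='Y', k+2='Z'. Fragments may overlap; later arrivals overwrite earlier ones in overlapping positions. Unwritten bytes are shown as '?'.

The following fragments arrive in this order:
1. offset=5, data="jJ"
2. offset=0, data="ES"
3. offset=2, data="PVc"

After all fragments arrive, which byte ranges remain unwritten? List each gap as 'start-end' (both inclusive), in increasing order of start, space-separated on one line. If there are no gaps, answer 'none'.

Answer: 7-12

Derivation:
Fragment 1: offset=5 len=2
Fragment 2: offset=0 len=2
Fragment 3: offset=2 len=3
Gaps: 7-12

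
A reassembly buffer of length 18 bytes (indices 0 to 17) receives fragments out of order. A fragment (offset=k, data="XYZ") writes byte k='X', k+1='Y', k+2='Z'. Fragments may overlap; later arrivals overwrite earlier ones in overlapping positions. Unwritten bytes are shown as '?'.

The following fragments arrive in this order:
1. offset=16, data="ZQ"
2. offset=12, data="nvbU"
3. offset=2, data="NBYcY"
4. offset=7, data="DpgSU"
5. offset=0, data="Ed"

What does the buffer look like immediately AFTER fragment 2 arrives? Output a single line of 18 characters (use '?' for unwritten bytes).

Answer: ????????????nvbUZQ

Derivation:
Fragment 1: offset=16 data="ZQ" -> buffer=????????????????ZQ
Fragment 2: offset=12 data="nvbU" -> buffer=????????????nvbUZQ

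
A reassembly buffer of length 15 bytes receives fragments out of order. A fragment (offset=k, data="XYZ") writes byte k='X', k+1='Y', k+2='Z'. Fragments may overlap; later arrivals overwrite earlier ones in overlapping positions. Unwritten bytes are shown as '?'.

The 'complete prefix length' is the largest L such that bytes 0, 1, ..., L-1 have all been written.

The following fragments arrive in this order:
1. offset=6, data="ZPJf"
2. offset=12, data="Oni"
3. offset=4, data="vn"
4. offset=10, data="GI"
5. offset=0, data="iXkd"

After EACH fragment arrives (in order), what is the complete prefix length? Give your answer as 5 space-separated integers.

Answer: 0 0 0 0 15

Derivation:
Fragment 1: offset=6 data="ZPJf" -> buffer=??????ZPJf????? -> prefix_len=0
Fragment 2: offset=12 data="Oni" -> buffer=??????ZPJf??Oni -> prefix_len=0
Fragment 3: offset=4 data="vn" -> buffer=????vnZPJf??Oni -> prefix_len=0
Fragment 4: offset=10 data="GI" -> buffer=????vnZPJfGIOni -> prefix_len=0
Fragment 5: offset=0 data="iXkd" -> buffer=iXkdvnZPJfGIOni -> prefix_len=15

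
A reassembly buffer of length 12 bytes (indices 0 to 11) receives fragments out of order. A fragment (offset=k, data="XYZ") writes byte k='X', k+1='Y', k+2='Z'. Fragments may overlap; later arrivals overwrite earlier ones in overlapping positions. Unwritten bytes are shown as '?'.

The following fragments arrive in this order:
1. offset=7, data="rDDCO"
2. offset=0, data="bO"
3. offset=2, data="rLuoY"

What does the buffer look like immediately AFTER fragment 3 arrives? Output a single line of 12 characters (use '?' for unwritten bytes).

Fragment 1: offset=7 data="rDDCO" -> buffer=???????rDDCO
Fragment 2: offset=0 data="bO" -> buffer=bO?????rDDCO
Fragment 3: offset=2 data="rLuoY" -> buffer=bOrLuoYrDDCO

Answer: bOrLuoYrDDCO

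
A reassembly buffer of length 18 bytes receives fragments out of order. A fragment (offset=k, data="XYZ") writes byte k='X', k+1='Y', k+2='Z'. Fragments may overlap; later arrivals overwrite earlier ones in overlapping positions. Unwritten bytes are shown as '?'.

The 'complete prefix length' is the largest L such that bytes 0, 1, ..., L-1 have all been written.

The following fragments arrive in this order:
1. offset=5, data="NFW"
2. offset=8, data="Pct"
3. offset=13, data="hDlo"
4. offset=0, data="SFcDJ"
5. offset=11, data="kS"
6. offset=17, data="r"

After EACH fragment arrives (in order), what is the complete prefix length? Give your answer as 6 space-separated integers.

Answer: 0 0 0 11 17 18

Derivation:
Fragment 1: offset=5 data="NFW" -> buffer=?????NFW?????????? -> prefix_len=0
Fragment 2: offset=8 data="Pct" -> buffer=?????NFWPct??????? -> prefix_len=0
Fragment 3: offset=13 data="hDlo" -> buffer=?????NFWPct??hDlo? -> prefix_len=0
Fragment 4: offset=0 data="SFcDJ" -> buffer=SFcDJNFWPct??hDlo? -> prefix_len=11
Fragment 5: offset=11 data="kS" -> buffer=SFcDJNFWPctkShDlo? -> prefix_len=17
Fragment 6: offset=17 data="r" -> buffer=SFcDJNFWPctkShDlor -> prefix_len=18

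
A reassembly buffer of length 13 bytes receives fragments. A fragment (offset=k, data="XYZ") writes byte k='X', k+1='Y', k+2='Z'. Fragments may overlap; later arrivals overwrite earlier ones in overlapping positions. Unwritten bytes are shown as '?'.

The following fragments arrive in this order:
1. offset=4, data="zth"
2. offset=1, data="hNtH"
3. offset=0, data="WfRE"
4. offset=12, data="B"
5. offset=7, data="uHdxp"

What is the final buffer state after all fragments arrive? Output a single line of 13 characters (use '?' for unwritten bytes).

Answer: WfREHthuHdxpB

Derivation:
Fragment 1: offset=4 data="zth" -> buffer=????zth??????
Fragment 2: offset=1 data="hNtH" -> buffer=?hNtHth??????
Fragment 3: offset=0 data="WfRE" -> buffer=WfREHth??????
Fragment 4: offset=12 data="B" -> buffer=WfREHth?????B
Fragment 5: offset=7 data="uHdxp" -> buffer=WfREHthuHdxpB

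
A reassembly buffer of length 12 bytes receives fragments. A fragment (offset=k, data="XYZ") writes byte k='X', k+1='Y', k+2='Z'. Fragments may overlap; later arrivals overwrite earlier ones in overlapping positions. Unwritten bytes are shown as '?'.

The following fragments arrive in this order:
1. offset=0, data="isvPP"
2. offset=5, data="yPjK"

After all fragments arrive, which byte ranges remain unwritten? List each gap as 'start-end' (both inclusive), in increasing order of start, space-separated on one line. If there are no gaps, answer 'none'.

Answer: 9-11

Derivation:
Fragment 1: offset=0 len=5
Fragment 2: offset=5 len=4
Gaps: 9-11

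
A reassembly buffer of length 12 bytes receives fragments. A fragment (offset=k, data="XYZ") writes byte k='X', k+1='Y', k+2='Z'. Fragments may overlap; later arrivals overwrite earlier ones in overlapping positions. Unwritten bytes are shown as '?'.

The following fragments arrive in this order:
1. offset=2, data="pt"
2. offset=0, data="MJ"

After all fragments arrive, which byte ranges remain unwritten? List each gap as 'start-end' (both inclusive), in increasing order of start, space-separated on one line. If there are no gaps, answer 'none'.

Answer: 4-11

Derivation:
Fragment 1: offset=2 len=2
Fragment 2: offset=0 len=2
Gaps: 4-11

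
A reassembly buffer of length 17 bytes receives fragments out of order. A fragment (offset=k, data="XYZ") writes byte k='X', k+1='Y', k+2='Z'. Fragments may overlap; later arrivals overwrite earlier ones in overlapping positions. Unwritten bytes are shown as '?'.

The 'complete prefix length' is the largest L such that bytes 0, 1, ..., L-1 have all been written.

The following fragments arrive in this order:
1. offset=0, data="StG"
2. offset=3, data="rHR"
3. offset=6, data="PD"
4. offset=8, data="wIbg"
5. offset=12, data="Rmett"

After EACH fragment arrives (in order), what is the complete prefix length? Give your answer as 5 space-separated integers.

Answer: 3 6 8 12 17

Derivation:
Fragment 1: offset=0 data="StG" -> buffer=StG?????????????? -> prefix_len=3
Fragment 2: offset=3 data="rHR" -> buffer=StGrHR??????????? -> prefix_len=6
Fragment 3: offset=6 data="PD" -> buffer=StGrHRPD????????? -> prefix_len=8
Fragment 4: offset=8 data="wIbg" -> buffer=StGrHRPDwIbg????? -> prefix_len=12
Fragment 5: offset=12 data="Rmett" -> buffer=StGrHRPDwIbgRmett -> prefix_len=17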